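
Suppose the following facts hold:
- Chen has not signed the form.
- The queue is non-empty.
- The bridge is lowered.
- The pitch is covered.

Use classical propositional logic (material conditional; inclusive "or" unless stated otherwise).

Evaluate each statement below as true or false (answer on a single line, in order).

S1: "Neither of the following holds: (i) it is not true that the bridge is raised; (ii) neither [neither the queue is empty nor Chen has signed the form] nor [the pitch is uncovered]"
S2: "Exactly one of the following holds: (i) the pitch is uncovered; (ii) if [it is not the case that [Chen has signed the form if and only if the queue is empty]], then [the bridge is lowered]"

S1 false / S2 true

Let R = "the bridge is raised" (False), W = "the queue is empty" (False), L = "Chen has signed the form" (False), U = "the pitch is covered" (True).

S1: Formalization: not R nor ((W nor L) nor not U)

not R = not False = True
W nor L = False nor False = True
not U = not True = False
(W nor L) nor not U = True nor False = False
not R nor ((W nor L) nor not U) = True nor False = False
Thus S1 is false.

S2: Parsed as not U xor (not (L iff W) -> not R)

not U = not True = False
L iff W = False iff False = True
not (L iff W) = not True = False
not R = not False = True
not (L iff W) -> not R = False -> True = True
not U xor (not (L iff W) -> not R) = False xor True = True
So S2 is true.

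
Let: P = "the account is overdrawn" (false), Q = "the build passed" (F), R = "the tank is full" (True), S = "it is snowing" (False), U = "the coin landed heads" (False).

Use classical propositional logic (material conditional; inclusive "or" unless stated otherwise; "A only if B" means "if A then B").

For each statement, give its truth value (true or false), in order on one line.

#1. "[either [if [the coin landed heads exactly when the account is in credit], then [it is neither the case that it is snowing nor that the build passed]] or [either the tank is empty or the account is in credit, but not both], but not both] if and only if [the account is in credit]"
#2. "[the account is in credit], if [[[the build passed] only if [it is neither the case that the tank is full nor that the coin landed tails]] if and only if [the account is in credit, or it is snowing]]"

#1: Parsed as (((U <-> ~P) -> (S nor Q)) xor (~R xor ~P)) <-> ~P

~P = ~F = T
U <-> ~P = F <-> T = F
S nor Q = F nor F = T
(U <-> ~P) -> (S nor Q) = F -> T = T
~R = ~T = F
~P = ~F = T
~R xor ~P = F xor T = T
((U <-> ~P) -> (S nor Q)) xor (~R xor ~P) = T xor T = F
~P = ~F = T
(((U <-> ~P) -> (S nor Q)) xor (~R xor ~P)) <-> ~P = F <-> T = F
Thus #1 is false.

#2: In symbols: ((Q -> (R nor ~U)) <-> (~P | S)) -> ~P

~U = ~F = T
R nor ~U = T nor T = F
Q -> (R nor ~U) = F -> F = T
~P = ~F = T
~P | S = T | F = T
(Q -> (R nor ~U)) <-> (~P | S) = T <-> T = T
~P = ~F = T
((Q -> (R nor ~U)) <-> (~P | S)) -> ~P = T -> T = T
So #2 is true.

#1 false; #2 true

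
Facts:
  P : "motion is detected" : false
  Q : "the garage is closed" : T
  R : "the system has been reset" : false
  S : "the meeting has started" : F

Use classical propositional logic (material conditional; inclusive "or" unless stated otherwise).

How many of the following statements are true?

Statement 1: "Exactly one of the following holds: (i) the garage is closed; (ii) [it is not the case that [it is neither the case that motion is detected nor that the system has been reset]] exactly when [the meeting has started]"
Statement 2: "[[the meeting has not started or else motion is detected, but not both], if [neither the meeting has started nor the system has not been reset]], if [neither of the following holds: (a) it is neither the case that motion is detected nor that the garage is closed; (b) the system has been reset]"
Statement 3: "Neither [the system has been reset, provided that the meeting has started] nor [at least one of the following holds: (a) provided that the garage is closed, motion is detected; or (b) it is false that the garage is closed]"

1

Statement 1: In symbols: Q xor (~(P nor R) <-> S)

P nor R = F nor F = T
~(P nor R) = ~T = F
~(P nor R) <-> S = F <-> F = T
Q xor (~(P nor R) <-> S) = T xor T = F
Hence Statement 1 is false.

Statement 2: Formalization: ((P nor Q) nor R) -> ((S nor ~R) -> (~S xor P))

P nor Q = F nor T = F
(P nor Q) nor R = F nor F = T
~R = ~F = T
S nor ~R = F nor T = F
~S = ~F = T
~S xor P = T xor F = T
(S nor ~R) -> (~S xor P) = F -> T = T
((P nor Q) nor R) -> ((S nor ~R) -> (~S xor P)) = T -> T = T
So Statement 2 is true.

Statement 3: This is (S -> R) nor ((Q -> P) | ~Q).

S -> R = F -> F = T
Q -> P = T -> F = F
~Q = ~T = F
(Q -> P) | ~Q = F | F = F
(S -> R) nor ((Q -> P) | ~Q) = T nor F = F
Hence Statement 3 is false.

True statements: 1 (Statement 2).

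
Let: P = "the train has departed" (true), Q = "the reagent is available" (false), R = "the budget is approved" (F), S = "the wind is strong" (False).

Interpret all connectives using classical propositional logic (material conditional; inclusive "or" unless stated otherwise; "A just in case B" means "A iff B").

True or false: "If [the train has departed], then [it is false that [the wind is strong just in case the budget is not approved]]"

Values: P=T, S=F, R=F.
In symbols: P → ¬(S ↔ ¬R)

¬R = ¬F = T
S ↔ ¬R = F ↔ T = F
¬(S ↔ ¬R) = ¬F = T
P → ¬(S ↔ ¬R) = T → T = T

The statement is true.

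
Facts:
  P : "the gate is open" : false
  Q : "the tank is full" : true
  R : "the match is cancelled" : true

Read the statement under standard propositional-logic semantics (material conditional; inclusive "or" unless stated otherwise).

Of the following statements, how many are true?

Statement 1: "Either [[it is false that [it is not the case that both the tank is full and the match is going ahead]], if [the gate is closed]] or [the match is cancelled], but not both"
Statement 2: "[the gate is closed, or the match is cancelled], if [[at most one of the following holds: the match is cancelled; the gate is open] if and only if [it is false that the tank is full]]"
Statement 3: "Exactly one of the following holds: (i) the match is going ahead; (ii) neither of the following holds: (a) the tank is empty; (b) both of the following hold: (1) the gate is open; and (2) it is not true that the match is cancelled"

3

Statement 1: In symbols: (not P -> not (Q nand not R)) xor R

not P = not False = True
not R = not True = False
Q nand not R = True nand False = True
not (Q nand not R) = not True = False
not P -> not (Q nand not R) = True -> False = False
(not P -> not (Q nand not R)) xor R = False xor True = True
Hence Statement 1 is true.

Statement 2: In symbols: ((R nand P) iff not Q) -> (not P or R)

R nand P = True nand False = True
not Q = not True = False
(R nand P) iff not Q = True iff False = False
not P = not False = True
not P or R = True or True = True
((R nand P) iff not Q) -> (not P or R) = False -> True = True
Thus Statement 2 is true.

Statement 3: Parsed as not R xor (not Q nor (P and not R))

not R = not True = False
not Q = not True = False
not R = not True = False
P and not R = False and False = False
not Q nor (P and not R) = False nor False = True
not R xor (not Q nor (P and not R)) = False xor True = True
So Statement 3 is true.

3 of the 3 statements are true.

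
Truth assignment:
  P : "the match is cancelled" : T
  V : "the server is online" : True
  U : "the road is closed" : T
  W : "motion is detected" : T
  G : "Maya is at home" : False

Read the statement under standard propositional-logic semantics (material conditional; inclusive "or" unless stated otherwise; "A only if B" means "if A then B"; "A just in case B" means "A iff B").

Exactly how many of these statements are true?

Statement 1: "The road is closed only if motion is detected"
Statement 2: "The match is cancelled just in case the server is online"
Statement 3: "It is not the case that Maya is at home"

3

Statement 1: Formalization: U → W

U → W = T → T = T
So Statement 1 is true.

Statement 2: Parsed as P ↔ V

P ↔ V = T ↔ T = T
Hence Statement 2 is true.

Statement 3: Parsed as ¬G

¬G = ¬F = T
Thus Statement 3 is true.

Count: 3.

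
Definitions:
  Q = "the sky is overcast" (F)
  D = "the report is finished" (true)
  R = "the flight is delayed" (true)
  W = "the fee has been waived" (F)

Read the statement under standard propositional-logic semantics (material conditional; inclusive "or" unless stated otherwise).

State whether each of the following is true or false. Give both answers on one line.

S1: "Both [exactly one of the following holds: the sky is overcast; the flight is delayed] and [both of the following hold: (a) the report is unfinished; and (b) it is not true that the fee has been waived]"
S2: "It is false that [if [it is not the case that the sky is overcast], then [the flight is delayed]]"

S1 false / S2 false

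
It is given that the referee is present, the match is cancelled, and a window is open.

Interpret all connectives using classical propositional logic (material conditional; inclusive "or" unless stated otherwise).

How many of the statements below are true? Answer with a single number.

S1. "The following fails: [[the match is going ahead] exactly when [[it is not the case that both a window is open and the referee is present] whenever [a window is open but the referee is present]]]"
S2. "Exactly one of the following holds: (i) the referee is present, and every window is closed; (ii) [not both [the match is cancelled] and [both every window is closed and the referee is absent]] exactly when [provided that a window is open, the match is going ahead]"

0

Let L = "the match is cancelled" (T), R = "a window is open" (T), V = "the referee is present" (T).

S1: Parsed as ~(~L <-> ((R & V) -> (R nand V)))

~L = ~T = F
R & V = T & T = T
R nand V = T nand T = F
(R & V) -> (R nand V) = T -> F = F
~L <-> ((R & V) -> (R nand V)) = F <-> F = T
~(~L <-> ((R & V) -> (R nand V))) = ~T = F
Hence S1 is false.

S2: This is (V & ~R) xor ((L nand (~R & ~V)) <-> (R -> ~L)).

~R = ~T = F
V & ~R = T & F = F
~R = ~T = F
~V = ~T = F
~R & ~V = F & F = F
L nand (~R & ~V) = T nand F = T
~L = ~T = F
R -> ~L = T -> F = F
(L nand (~R & ~V)) <-> (R -> ~L) = T <-> F = F
(V & ~R) xor ((L nand (~R & ~V)) <-> (R -> ~L)) = F xor F = F
So S2 is false.

0 of the 2 statements are true (none).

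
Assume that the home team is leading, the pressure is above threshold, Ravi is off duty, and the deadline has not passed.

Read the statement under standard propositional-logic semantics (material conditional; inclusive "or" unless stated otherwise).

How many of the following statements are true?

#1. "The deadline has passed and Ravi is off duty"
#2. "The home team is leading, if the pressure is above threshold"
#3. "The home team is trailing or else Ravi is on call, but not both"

1

Let L = "the deadline has passed" (F), G = "Ravi is on call" (F), Q = "the pressure is above threshold" (T), H = "the home team is leading" (T).

#1: In symbols: L ∧ ¬G

¬G = ¬F = T
L ∧ ¬G = F ∧ T = F
Thus #1 is false.

#2: This is Q → H.

Q → H = T → T = T
Thus #2 is true.

#3: Parsed as ¬H ⊕ G

¬H = ¬T = F
¬H ⊕ G = F ⊕ F = F
Hence #3 is false.

Count: 1.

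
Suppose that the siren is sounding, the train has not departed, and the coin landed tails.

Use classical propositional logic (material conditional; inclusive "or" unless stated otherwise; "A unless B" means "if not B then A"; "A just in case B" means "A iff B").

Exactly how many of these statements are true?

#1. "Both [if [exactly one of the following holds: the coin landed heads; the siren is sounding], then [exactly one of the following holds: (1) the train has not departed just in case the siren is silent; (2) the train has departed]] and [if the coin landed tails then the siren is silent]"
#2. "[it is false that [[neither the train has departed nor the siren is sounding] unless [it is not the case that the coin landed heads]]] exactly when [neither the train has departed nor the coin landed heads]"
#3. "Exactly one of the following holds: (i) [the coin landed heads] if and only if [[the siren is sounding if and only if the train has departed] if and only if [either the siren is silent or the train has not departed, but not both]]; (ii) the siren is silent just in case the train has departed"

0

Let U = "the coin landed heads" (False), W = "the siren is sounding" (True), M = "the train has departed" (False).

#1: This is ((U xor W) -> ((not M iff not W) xor M)) and (not U -> not W).

U xor W = False xor True = True
not M = not False = True
not W = not True = False
not M iff not W = True iff False = False
(not M iff not W) xor M = False xor False = False
(U xor W) -> ((not M iff not W) xor M) = True -> False = False
not U = not False = True
not W = not True = False
not U -> not W = True -> False = False
((U xor W) -> ((not M iff not W) xor M)) and (not U -> not W) = False and False = False
So #1 is false.

#2: Formalization: not ((M nor W) or not U) iff (M nor U)

M nor W = False nor True = False
not U = not False = True
(M nor W) or not U = False or True = True
not ((M nor W) or not U) = not True = False
M nor U = False nor False = True
not ((M nor W) or not U) iff (M nor U) = False iff True = False
Thus #2 is false.

#3: In symbols: (U iff ((W iff M) iff (not W xor not M))) xor (not W iff M)

W iff M = True iff False = False
not W = not True = False
not M = not False = True
not W xor not M = False xor True = True
(W iff M) iff (not W xor not M) = False iff True = False
U iff ((W iff M) iff (not W xor not M)) = False iff False = True
not W = not True = False
not W iff M = False iff False = True
(U iff ((W iff M) iff (not W xor not M))) xor (not W iff M) = True xor True = False
Thus #3 is false.

0 of the 3 statements are true (none).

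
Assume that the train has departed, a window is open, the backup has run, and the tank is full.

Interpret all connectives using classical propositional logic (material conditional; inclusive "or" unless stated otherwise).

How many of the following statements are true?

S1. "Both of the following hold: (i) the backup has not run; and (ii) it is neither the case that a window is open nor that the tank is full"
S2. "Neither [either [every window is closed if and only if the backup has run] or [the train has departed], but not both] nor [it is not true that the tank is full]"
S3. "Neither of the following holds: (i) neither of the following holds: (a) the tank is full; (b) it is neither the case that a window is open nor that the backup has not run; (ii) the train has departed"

0

Let M = "the backup has run" (T), N = "a window is open" (T), Q = "the tank is full" (T), S = "the train has departed" (T).

S1: This is ¬M ∧ (N ↓ Q).

¬M = ¬T = F
N ↓ Q = T ↓ T = F
¬M ∧ (N ↓ Q) = F ∧ F = F
Hence S1 is false.

S2: In symbols: ((¬N ↔ M) ⊕ S) ↓ ¬Q

¬N = ¬T = F
¬N ↔ M = F ↔ T = F
(¬N ↔ M) ⊕ S = F ⊕ T = T
¬Q = ¬T = F
((¬N ↔ M) ⊕ S) ↓ ¬Q = T ↓ F = F
Hence S2 is false.

S3: Parsed as (Q ↓ (N ↓ ¬M)) ↓ S

¬M = ¬T = F
N ↓ ¬M = T ↓ F = F
Q ↓ (N ↓ ¬M) = T ↓ F = F
(Q ↓ (N ↓ ¬M)) ↓ S = F ↓ T = F
So S3 is false.

0 of the 3 statements are true (none).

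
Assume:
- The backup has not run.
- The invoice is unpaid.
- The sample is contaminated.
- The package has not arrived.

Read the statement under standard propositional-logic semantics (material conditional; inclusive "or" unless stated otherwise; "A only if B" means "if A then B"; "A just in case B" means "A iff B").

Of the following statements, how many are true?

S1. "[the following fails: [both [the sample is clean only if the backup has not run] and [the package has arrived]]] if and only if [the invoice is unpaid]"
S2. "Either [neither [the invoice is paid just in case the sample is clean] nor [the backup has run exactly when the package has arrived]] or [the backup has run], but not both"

1

Let R = "the sample is contaminated" (True), P = "the backup has run" (False), S = "the package has arrived" (False), Q = "the invoice is paid" (False).

S1: This is not ((not R -> not P) and S) iff not Q.

not R = not True = False
not P = not False = True
not R -> not P = False -> True = True
(not R -> not P) and S = True and False = False
not ((not R -> not P) and S) = not False = True
not Q = not False = True
not ((not R -> not P) and S) iff not Q = True iff True = True
Thus S1 is true.

S2: Parsed as ((Q iff not R) nor (P iff S)) xor P

not R = not True = False
Q iff not R = False iff False = True
P iff S = False iff False = True
(Q iff not R) nor (P iff S) = True nor True = False
((Q iff not R) nor (P iff S)) xor P = False xor False = False
So S2 is false.

1 of the 2 statements is true (S1).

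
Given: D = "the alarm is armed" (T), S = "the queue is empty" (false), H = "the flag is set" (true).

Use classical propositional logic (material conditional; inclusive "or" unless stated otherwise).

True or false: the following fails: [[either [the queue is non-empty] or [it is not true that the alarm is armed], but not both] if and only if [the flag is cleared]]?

True.

In symbols: ~((~S xor ~D) <-> ~H)

~S = ~F = T
~D = ~T = F
~S xor ~D = T xor F = T
~H = ~T = F
(~S xor ~D) <-> ~H = T <-> F = F
~((~S xor ~D) <-> ~H) = ~F = T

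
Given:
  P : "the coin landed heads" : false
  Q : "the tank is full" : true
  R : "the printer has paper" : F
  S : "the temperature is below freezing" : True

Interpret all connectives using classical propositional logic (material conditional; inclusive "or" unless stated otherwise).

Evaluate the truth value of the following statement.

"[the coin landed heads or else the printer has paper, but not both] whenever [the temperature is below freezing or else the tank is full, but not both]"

Formalization: (S xor Q) -> (P xor R)

S xor Q = True xor True = False
P xor R = False xor False = False
(S xor Q) -> (P xor R) = False -> False = True

The statement is true.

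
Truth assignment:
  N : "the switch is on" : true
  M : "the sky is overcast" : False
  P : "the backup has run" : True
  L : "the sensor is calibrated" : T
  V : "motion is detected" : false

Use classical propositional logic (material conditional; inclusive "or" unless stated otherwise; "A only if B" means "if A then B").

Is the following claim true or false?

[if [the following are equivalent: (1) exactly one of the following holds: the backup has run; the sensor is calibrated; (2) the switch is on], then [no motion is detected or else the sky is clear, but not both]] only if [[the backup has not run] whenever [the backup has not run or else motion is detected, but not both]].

In symbols: (((P xor L) <-> N) -> (~V xor ~M)) -> ((~P xor V) -> ~P)

P xor L = T xor T = F
(P xor L) <-> N = F <-> T = F
~V = ~F = T
~M = ~F = T
~V xor ~M = T xor T = F
((P xor L) <-> N) -> (~V xor ~M) = F -> F = T
~P = ~T = F
~P xor V = F xor F = F
~P = ~T = F
(~P xor V) -> ~P = F -> F = T
(((P xor L) <-> N) -> (~V xor ~M)) -> ((~P xor V) -> ~P) = T -> T = T

True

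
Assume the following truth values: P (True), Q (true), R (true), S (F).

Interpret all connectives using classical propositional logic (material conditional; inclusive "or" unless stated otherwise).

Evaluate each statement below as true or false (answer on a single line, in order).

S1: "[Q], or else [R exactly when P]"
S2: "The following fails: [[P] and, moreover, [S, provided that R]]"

S1 T; S2 T

S1: This is Q ∨ (R ↔ P).

R ↔ P = T ↔ T = T
Q ∨ (R ↔ P) = T ∨ T = T
So S1 is true.

S2: Parsed as ¬(P ∧ (R → S))

R → S = T → F = F
P ∧ (R → S) = T ∧ F = F
¬(P ∧ (R → S)) = ¬F = T
So S2 is true.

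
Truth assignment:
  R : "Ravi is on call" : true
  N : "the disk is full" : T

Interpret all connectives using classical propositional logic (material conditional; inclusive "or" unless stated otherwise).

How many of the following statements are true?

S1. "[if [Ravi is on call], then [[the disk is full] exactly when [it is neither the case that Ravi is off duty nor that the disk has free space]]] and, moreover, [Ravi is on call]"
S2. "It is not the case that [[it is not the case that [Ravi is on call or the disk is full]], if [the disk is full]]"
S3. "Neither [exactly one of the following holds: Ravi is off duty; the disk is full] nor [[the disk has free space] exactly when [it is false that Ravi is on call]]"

S1: This is (R -> (N <-> (~R nor ~N))) & R.

~R = ~T = F
~N = ~T = F
~R nor ~N = F nor F = T
N <-> (~R nor ~N) = T <-> T = T
R -> (N <-> (~R nor ~N)) = T -> T = T
(R -> (N <-> (~R nor ~N))) & R = T & T = T
Hence S1 is true.

S2: In symbols: ~(N -> ~(R | N))

R | N = T | T = T
~(R | N) = ~T = F
N -> ~(R | N) = T -> F = F
~(N -> ~(R | N)) = ~F = T
Hence S2 is true.

S3: Parsed as (~R xor N) nor (~N <-> ~R)

~R = ~T = F
~R xor N = F xor T = T
~N = ~T = F
~R = ~T = F
~N <-> ~R = F <-> F = T
(~R xor N) nor (~N <-> ~R) = T nor T = F
Hence S3 is false.

Count: 2.

2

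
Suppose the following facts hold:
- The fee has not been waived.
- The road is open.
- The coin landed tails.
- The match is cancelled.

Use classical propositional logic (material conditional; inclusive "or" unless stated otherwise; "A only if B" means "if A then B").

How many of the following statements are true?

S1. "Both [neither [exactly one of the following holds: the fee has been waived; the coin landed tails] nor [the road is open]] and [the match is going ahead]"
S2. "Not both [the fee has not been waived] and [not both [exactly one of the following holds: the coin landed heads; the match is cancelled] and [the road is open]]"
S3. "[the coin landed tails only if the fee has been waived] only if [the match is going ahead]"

2

Let Q = "the fee has been waived" (F), S = "the coin landed heads" (F), V = "the road is closed" (F), P = "the match is cancelled" (T).

S1: Formalization: ((Q xor ~S) nor ~V) & ~P

~S = ~F = T
Q xor ~S = F xor T = T
~V = ~F = T
(Q xor ~S) nor ~V = T nor T = F
~P = ~T = F
((Q xor ~S) nor ~V) & ~P = F & F = F
Thus S1 is false.

S2: In symbols: ~Q nand ((S xor P) nand ~V)

~Q = ~F = T
S xor P = F xor T = T
~V = ~F = T
(S xor P) nand ~V = T nand T = F
~Q nand ((S xor P) nand ~V) = T nand F = T
So S2 is true.

S3: This is (~S -> Q) -> ~P.

~S = ~F = T
~S -> Q = T -> F = F
~P = ~T = F
(~S -> Q) -> ~P = F -> F = T
Hence S3 is true.

Count: 2.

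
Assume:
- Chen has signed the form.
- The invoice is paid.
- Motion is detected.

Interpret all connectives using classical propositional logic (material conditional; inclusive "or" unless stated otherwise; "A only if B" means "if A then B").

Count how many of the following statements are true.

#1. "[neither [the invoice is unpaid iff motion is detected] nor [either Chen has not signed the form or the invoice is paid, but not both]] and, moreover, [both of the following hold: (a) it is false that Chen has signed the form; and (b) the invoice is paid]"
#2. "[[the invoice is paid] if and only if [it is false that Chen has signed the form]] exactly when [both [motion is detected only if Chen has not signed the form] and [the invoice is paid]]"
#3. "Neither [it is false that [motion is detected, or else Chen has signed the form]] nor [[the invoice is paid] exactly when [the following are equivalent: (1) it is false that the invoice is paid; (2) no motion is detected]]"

Let N = "the invoice is paid" (T), G = "motion is detected" (T), M = "Chen has signed the form" (T).

#1: Parsed as ((~N <-> G) nor (~M xor N)) & (~M & N)

~N = ~T = F
~N <-> G = F <-> T = F
~M = ~T = F
~M xor N = F xor T = T
(~N <-> G) nor (~M xor N) = F nor T = F
~M = ~T = F
~M & N = F & T = F
((~N <-> G) nor (~M xor N)) & (~M & N) = F & F = F
Hence #1 is false.

#2: This is (N <-> ~M) <-> ((G -> ~M) & N).

~M = ~T = F
N <-> ~M = T <-> F = F
~M = ~T = F
G -> ~M = T -> F = F
(G -> ~M) & N = F & T = F
(N <-> ~M) <-> ((G -> ~M) & N) = F <-> F = T
Hence #2 is true.

#3: Parsed as ~(G | M) nor (N <-> (~N <-> ~G))

G | M = T | T = T
~(G | M) = ~T = F
~N = ~T = F
~G = ~T = F
~N <-> ~G = F <-> F = T
N <-> (~N <-> ~G) = T <-> T = T
~(G | M) nor (N <-> (~N <-> ~G)) = F nor T = F
Thus #3 is false.

Count: 1.

1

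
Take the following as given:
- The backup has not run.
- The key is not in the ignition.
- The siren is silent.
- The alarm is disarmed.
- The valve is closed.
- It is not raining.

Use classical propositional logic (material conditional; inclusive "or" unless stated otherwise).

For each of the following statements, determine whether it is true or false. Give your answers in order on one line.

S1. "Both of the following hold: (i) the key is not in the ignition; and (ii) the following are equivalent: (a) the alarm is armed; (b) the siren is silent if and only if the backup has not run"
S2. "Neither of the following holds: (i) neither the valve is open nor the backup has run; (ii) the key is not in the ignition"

Let Q = "the key is in the ignition" (False), S = "the alarm is armed" (False), R = "the siren is sounding" (False), P = "the backup has run" (False), U = "the valve is open" (False).

S1: In symbols: not Q and (S iff (not R iff not P))

not Q = not False = True
not R = not False = True
not P = not False = True
not R iff not P = True iff True = True
S iff (not R iff not P) = False iff True = False
not Q and (S iff (not R iff not P)) = True and False = False
Thus S1 is false.

S2: In symbols: (U nor P) nor not Q

U nor P = False nor False = True
not Q = not False = True
(U nor P) nor not Q = True nor True = False
Hence S2 is false.

S1 False, S2 False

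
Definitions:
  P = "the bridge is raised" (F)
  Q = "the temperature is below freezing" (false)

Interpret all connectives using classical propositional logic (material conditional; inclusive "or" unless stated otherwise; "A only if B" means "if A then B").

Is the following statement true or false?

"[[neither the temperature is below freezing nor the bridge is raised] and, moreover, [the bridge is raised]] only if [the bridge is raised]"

True

In symbols: ((Q nor P) and P) -> P

Q nor P = False nor False = True
(Q nor P) and P = True and False = False
((Q nor P) and P) -> P = False -> False = True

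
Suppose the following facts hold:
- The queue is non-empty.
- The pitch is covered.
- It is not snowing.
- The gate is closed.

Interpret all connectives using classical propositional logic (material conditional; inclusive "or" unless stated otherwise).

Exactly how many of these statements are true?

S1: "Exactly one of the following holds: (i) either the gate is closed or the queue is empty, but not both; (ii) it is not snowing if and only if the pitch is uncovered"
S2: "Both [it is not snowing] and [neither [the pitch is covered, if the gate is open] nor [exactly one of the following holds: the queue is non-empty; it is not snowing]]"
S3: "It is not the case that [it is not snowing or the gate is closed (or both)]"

1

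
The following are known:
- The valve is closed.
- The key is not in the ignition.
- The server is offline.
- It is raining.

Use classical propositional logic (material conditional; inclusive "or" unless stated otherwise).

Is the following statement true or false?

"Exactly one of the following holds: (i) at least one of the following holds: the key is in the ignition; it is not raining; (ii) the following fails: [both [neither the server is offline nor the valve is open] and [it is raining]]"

True.

Let D = "the key is in the ignition" (False), U = "it is raining" (True), K = "the server is online" (False), Q = "the valve is open" (False).
This is (D or not U) xor not ((not K nor Q) and U).

not U = not True = False
D or not U = False or False = False
not K = not False = True
not K nor Q = True nor False = False
(not K nor Q) and U = False and True = False
not ((not K nor Q) and U) = not False = True
(D or not U) xor not ((not K nor Q) and U) = False xor True = True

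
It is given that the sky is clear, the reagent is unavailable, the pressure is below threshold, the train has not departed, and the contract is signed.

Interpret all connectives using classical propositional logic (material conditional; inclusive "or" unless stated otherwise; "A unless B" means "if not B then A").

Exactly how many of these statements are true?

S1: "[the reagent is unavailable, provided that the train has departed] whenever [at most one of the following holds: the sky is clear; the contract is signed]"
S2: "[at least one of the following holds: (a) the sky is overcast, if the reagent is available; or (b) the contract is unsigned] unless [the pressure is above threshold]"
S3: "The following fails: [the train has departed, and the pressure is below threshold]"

3

Let L = "the sky is overcast" (F), S = "the contract is signed" (T), U = "the train has departed" (F), D = "the reagent is available" (F), Q = "the pressure is above threshold" (F).

S1: Formalization: (~L nand S) -> (U -> ~D)

~L = ~F = T
~L nand S = T nand T = F
~D = ~F = T
U -> ~D = F -> T = T
(~L nand S) -> (U -> ~D) = F -> T = T
Hence S1 is true.

S2: In symbols: ((D -> L) | ~S) | Q

D -> L = F -> F = T
~S = ~T = F
(D -> L) | ~S = T | F = T
((D -> L) | ~S) | Q = T | F = T
Thus S2 is true.

S3: In symbols: ~(U & ~Q)

~Q = ~F = T
U & ~Q = F & T = F
~(U & ~Q) = ~F = T
Hence S3 is true.

3 of the 3 statements are true.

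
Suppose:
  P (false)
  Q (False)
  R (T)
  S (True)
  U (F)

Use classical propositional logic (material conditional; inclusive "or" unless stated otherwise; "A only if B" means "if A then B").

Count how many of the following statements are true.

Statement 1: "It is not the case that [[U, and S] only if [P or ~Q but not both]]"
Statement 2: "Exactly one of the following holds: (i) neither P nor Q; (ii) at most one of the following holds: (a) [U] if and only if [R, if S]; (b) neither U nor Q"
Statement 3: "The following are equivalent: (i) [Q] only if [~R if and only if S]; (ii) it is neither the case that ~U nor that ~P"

Statement 1: Formalization: ~((U & S) -> (P xor ~Q))

U & S = F & T = F
~Q = ~F = T
P xor ~Q = F xor T = T
(U & S) -> (P xor ~Q) = F -> T = T
~((U & S) -> (P xor ~Q)) = ~T = F
So Statement 1 is false.

Statement 2: This is (P nor Q) xor ((U <-> (S -> R)) nand (U nor Q)).

P nor Q = F nor F = T
S -> R = T -> T = T
U <-> (S -> R) = F <-> T = F
U nor Q = F nor F = T
(U <-> (S -> R)) nand (U nor Q) = F nand T = T
(P nor Q) xor ((U <-> (S -> R)) nand (U nor Q)) = T xor T = F
So Statement 2 is false.

Statement 3: Parsed as (Q -> (~R <-> S)) <-> (~U nor ~P)

~R = ~T = F
~R <-> S = F <-> T = F
Q -> (~R <-> S) = F -> F = T
~U = ~F = T
~P = ~F = T
~U nor ~P = T nor T = F
(Q -> (~R <-> S)) <-> (~U nor ~P) = T <-> F = F
Hence Statement 3 is false.

True statements: 0 (none).

0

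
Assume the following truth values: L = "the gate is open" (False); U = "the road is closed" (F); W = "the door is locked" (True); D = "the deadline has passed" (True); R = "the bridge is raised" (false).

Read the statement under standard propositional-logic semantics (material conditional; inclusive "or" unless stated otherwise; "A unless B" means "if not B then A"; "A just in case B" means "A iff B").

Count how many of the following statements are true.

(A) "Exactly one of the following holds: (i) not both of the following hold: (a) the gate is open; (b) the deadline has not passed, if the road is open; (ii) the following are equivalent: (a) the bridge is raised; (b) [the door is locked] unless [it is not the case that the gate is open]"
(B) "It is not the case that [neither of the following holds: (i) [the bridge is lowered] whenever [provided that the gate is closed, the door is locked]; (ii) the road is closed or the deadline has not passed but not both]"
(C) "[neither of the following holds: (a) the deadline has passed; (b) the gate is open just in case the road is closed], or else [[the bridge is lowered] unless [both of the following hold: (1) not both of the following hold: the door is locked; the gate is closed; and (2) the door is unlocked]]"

3

(A): This is (L nand (~U -> ~D)) xor (R <-> (W | ~L)).

~U = ~F = T
~D = ~T = F
~U -> ~D = T -> F = F
L nand (~U -> ~D) = F nand F = T
~L = ~F = T
W | ~L = T | T = T
R <-> (W | ~L) = F <-> T = F
(L nand (~U -> ~D)) xor (R <-> (W | ~L)) = T xor F = T
So (A) is true.

(B): In symbols: ~(((~L -> W) -> ~R) nor (U xor ~D))

~L = ~F = T
~L -> W = T -> T = T
~R = ~F = T
(~L -> W) -> ~R = T -> T = T
~D = ~T = F
U xor ~D = F xor F = F
((~L -> W) -> ~R) nor (U xor ~D) = T nor F = F
~(((~L -> W) -> ~R) nor (U xor ~D)) = ~F = T
So (B) is true.

(C): This is (D nor (L <-> U)) | (~R | ((W nand ~L) & ~W)).

L <-> U = F <-> F = T
D nor (L <-> U) = T nor T = F
~R = ~F = T
~L = ~F = T
W nand ~L = T nand T = F
~W = ~T = F
(W nand ~L) & ~W = F & F = F
~R | ((W nand ~L) & ~W) = T | F = T
(D nor (L <-> U)) | (~R | ((W nand ~L) & ~W)) = F | T = T
Hence (C) is true.

Count: 3.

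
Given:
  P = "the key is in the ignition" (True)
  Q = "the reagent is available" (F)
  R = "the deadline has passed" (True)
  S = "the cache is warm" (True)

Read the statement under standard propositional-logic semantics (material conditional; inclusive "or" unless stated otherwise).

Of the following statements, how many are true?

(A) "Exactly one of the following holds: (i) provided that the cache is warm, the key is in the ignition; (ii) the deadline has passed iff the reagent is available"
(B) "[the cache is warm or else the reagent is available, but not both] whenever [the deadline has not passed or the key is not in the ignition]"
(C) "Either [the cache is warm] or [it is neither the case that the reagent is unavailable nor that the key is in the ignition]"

3

(A): Formalization: (S -> P) xor (R <-> Q)

S -> P = T -> T = T
R <-> Q = T <-> F = F
(S -> P) xor (R <-> Q) = T xor F = T
So (A) is true.

(B): In symbols: (~R | ~P) -> (S xor Q)

~R = ~T = F
~P = ~T = F
~R | ~P = F | F = F
S xor Q = T xor F = T
(~R | ~P) -> (S xor Q) = F -> T = T
Hence (B) is true.

(C): Parsed as S | (~Q nor P)

~Q = ~F = T
~Q nor P = T nor T = F
S | (~Q nor P) = T | F = T
So (C) is true.

Count: 3.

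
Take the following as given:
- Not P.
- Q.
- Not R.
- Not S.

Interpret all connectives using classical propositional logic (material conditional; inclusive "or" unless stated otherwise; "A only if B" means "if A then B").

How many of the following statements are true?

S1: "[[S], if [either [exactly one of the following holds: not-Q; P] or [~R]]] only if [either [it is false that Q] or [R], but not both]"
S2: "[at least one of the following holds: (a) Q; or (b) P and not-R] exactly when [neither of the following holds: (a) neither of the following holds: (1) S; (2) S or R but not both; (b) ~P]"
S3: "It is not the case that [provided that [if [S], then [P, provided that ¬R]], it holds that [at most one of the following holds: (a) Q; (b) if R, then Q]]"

S1: Parsed as (((¬Q ⊕ P) ∨ ¬R) → S) → (¬Q ⊕ R)

¬Q = ¬T = F
¬Q ⊕ P = F ⊕ F = F
¬R = ¬F = T
(¬Q ⊕ P) ∨ ¬R = F ∨ T = T
((¬Q ⊕ P) ∨ ¬R) → S = T → F = F
¬Q = ¬T = F
¬Q ⊕ R = F ⊕ F = F
(((¬Q ⊕ P) ∨ ¬R) → S) → (¬Q ⊕ R) = F → F = T
So S1 is true.

S2: In symbols: (Q ∨ (P ∧ ¬R)) ↔ ((S ↓ (S ⊕ R)) ↓ ¬P)

¬R = ¬F = T
P ∧ ¬R = F ∧ T = F
Q ∨ (P ∧ ¬R) = T ∨ F = T
S ⊕ R = F ⊕ F = F
S ↓ (S ⊕ R) = F ↓ F = T
¬P = ¬F = T
(S ↓ (S ⊕ R)) ↓ ¬P = T ↓ T = F
(Q ∨ (P ∧ ¬R)) ↔ ((S ↓ (S ⊕ R)) ↓ ¬P) = T ↔ F = F
Thus S2 is false.

S3: In symbols: ¬((S → (¬R → P)) → (Q ↑ (R → Q)))

¬R = ¬F = T
¬R → P = T → F = F
S → (¬R → P) = F → F = T
R → Q = F → T = T
Q ↑ (R → Q) = T ↑ T = F
(S → (¬R → P)) → (Q ↑ (R → Q)) = T → F = F
¬((S → (¬R → P)) → (Q ↑ (R → Q))) = ¬F = T
Hence S3 is true.

2 of the 3 statements are true.

2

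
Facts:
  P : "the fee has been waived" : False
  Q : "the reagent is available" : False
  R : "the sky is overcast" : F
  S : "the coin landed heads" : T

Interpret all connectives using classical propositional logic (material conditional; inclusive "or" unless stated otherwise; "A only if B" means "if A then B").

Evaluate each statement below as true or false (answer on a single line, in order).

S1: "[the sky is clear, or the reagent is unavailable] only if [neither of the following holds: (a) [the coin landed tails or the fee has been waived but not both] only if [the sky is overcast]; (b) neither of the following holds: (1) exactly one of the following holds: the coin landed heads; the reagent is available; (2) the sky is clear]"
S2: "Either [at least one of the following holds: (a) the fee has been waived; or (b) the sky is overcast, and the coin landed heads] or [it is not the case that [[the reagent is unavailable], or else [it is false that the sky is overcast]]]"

S1: This is (~R | ~Q) -> (((~S xor P) -> R) nor ((S xor Q) nor ~R)).

~R = ~F = T
~Q = ~F = T
~R | ~Q = T | T = T
~S = ~T = F
~S xor P = F xor F = F
(~S xor P) -> R = F -> F = T
S xor Q = T xor F = T
~R = ~F = T
(S xor Q) nor ~R = T nor T = F
((~S xor P) -> R) nor ((S xor Q) nor ~R) = T nor F = F
(~R | ~Q) -> (((~S xor P) -> R) nor ((S xor Q) nor ~R)) = T -> F = F
Hence S1 is false.

S2: Formalization: (P | (R & S)) | ~(~Q | ~R)

R & S = F & T = F
P | (R & S) = F | F = F
~Q = ~F = T
~R = ~F = T
~Q | ~R = T | T = T
~(~Q | ~R) = ~T = F
(P | (R & S)) | ~(~Q | ~R) = F | F = F
Hence S2 is false.

S1 false; S2 false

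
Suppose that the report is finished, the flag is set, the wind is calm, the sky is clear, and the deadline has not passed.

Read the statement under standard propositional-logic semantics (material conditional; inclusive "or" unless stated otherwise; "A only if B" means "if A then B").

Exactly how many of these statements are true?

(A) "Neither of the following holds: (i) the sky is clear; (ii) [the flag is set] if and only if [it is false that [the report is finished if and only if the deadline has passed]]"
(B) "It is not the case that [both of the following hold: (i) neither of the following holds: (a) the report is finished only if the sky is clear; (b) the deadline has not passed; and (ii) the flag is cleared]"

Let S = "the sky is overcast" (F), Q = "the flag is set" (T), P = "the report is finished" (T), U = "the deadline has passed" (F).

(A): In symbols: ¬S ↓ (Q ↔ ¬(P ↔ U))

¬S = ¬F = T
P ↔ U = T ↔ F = F
¬(P ↔ U) = ¬F = T
Q ↔ ¬(P ↔ U) = T ↔ T = T
¬S ↓ (Q ↔ ¬(P ↔ U)) = T ↓ T = F
So (A) is false.

(B): In symbols: ¬(((P → ¬S) ↓ ¬U) ∧ ¬Q)

¬S = ¬F = T
P → ¬S = T → T = T
¬U = ¬F = T
(P → ¬S) ↓ ¬U = T ↓ T = F
¬Q = ¬T = F
((P → ¬S) ↓ ¬U) ∧ ¬Q = F ∧ F = F
¬(((P → ¬S) ↓ ¬U) ∧ ¬Q) = ¬F = T
So (B) is true.

Count: 1.

1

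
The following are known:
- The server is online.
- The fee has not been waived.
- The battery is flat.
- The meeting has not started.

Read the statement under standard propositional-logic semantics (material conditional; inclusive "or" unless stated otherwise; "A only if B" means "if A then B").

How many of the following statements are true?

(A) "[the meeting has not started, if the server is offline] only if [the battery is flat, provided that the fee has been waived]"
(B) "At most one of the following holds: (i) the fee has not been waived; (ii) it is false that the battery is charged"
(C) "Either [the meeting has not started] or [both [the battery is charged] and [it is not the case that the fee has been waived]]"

2

Let P = "the server is online" (T), S = "the meeting has started" (F), Q = "the fee has been waived" (F), R = "the battery is charged" (F).

(A): Parsed as (~P -> ~S) -> (Q -> ~R)

~P = ~T = F
~S = ~F = T
~P -> ~S = F -> T = T
~R = ~F = T
Q -> ~R = F -> T = T
(~P -> ~S) -> (Q -> ~R) = T -> T = T
Thus (A) is true.

(B): Parsed as ~Q nand ~R

~Q = ~F = T
~R = ~F = T
~Q nand ~R = T nand T = F
Thus (B) is false.

(C): In symbols: ~S | (R & ~Q)

~S = ~F = T
~Q = ~F = T
R & ~Q = F & T = F
~S | (R & ~Q) = T | F = T
Thus (C) is true.

Count: 2.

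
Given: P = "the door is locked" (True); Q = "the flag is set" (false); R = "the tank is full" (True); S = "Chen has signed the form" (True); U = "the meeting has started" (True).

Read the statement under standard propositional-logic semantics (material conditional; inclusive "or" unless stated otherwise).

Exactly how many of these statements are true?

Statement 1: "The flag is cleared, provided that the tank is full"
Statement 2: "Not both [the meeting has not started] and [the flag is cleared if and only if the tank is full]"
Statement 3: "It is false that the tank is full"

Statement 1: This is R -> not Q.

not Q = not False = True
R -> not Q = True -> True = True
Hence Statement 1 is true.

Statement 2: In symbols: not U nand (not Q iff R)

not U = not True = False
not Q = not False = True
not Q iff R = True iff True = True
not U nand (not Q iff R) = False nand True = True
So Statement 2 is true.

Statement 3: This is not R.

not R = not True = False
So Statement 3 is false.

True statements: 2.

2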